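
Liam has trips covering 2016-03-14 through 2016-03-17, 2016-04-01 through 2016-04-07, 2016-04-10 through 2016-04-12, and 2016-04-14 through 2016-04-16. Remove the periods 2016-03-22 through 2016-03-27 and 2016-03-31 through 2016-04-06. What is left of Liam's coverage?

2016-03-14 through 2016-03-17: no B overlap → unchanged.
2016-04-01 through 2016-04-07 minus B → 2016-04-07 through 2016-04-07.
2016-04-10 through 2016-04-12: no B overlap → unchanged.
2016-04-14 through 2016-04-16: no B overlap → unchanged.

2016-03-14 through 2016-03-17, 2016-04-07 through 2016-04-07, 2016-04-10 through 2016-04-12, 2016-04-14 through 2016-04-16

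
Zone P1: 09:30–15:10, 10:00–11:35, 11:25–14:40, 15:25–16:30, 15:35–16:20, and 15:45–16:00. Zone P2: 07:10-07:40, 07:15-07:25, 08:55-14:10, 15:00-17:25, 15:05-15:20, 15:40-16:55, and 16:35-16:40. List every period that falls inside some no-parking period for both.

09:30–14:10, 15:00–15:10, 15:25–16:30

Merge the first list: 09:30–15:10, 15:25–16:30.
Merge the second list: 07:10–07:40, 08:55–14:10, 15:00–17:25.
09:30–15:10 overlaps B on 09:30–14:10, 15:00–15:10.
15:25–16:30 overlaps B on 15:25–16:30.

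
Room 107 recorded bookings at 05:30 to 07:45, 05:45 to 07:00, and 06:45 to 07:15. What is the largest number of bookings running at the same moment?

3

Walk the sorted start/end points keeping a running depth.
The depth first hits 3 at 06:45.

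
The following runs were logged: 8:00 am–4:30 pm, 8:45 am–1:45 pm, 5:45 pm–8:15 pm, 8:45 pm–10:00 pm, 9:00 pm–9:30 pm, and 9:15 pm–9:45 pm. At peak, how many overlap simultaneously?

Walk the sorted start/end points keeping a running depth.
The depth first hits 3 at 9:15 pm.

3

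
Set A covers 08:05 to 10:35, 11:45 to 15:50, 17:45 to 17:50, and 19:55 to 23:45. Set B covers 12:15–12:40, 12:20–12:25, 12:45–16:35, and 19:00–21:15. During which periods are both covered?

B, merged: 12:15-12:40, 12:45-16:35, 19:00-21:15.
08:05-10:35 falls entirely outside B.
11:45-15:50 overlaps B on 12:15-12:40, 12:45-15:50.
17:45-17:50 falls entirely outside B.
19:55-23:45 overlaps B on 19:55-21:15.

12:15-12:40, 12:45-15:50, 19:55-21:15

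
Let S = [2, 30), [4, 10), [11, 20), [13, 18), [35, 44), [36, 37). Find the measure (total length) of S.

Merged: [2, 30), [35, 44).
Lengths: 28 + 9 = 37.

37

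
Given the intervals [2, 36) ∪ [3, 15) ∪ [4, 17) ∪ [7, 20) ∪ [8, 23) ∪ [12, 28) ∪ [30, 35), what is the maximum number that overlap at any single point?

6

At 12, 6 of the intervals are simultaneously active.
No point has more.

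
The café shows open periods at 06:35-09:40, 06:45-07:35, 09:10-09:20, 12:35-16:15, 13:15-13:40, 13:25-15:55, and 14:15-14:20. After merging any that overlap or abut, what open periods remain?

06:35-09:40, 12:35-16:15

06:45-07:35 overlaps/touches 06:35-09:40 → extend to 06:35-09:40.
09:10-09:20 overlaps/touches 06:35-09:40 → extend to 06:35-09:40.
12:35-16:15 is disjoint → start new block.
13:15-13:40 overlaps/touches 12:35-16:15 → extend to 12:35-16:15.
13:25-15:55 overlaps/touches 12:35-16:15 → extend to 12:35-16:15.
14:15-14:20 overlaps/touches 12:35-16:15 → extend to 12:35-16:15.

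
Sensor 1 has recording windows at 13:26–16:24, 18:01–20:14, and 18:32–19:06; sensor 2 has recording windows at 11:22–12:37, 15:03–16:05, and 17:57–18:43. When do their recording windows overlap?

15:03-16:05, 18:01-18:43

Merge the first list: 13:26-16:24, 18:01-20:14.
13:26-16:24 ∩ B → 15:03-16:05.
18:01-20:14 ∩ B → 18:01-18:43.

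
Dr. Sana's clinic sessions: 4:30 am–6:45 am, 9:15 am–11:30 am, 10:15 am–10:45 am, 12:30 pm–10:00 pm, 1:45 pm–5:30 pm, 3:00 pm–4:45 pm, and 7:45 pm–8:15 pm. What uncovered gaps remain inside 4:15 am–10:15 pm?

The merged coverage is 4:30 am–6:45 am, 9:15 am–11:30 am, 12:30 pm–10:00 pm.
Gaps within 4:15 am–10:15 pm: 4:15 am–4:30 am, 6:45 am–9:15 am, 11:30 am–12:30 pm, 10:00 pm–10:15 pm.

4:15 am–4:30 am, 6:45 am–9:15 am, 11:30 am–12:30 pm, 10:00 pm–10:15 pm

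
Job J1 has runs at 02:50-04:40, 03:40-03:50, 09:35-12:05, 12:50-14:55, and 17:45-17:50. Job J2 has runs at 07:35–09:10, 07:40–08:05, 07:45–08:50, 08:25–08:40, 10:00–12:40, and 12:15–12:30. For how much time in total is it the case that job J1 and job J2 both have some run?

2 h 5 min

First set merges to 02:50–04:40, 09:35–12:05, 12:50–14:55, 17:45–17:50.
Second set merges to 07:35–09:10, 10:00–12:40.
A ∩ B = 10:00–12:05.
Total: 2 h 5 min.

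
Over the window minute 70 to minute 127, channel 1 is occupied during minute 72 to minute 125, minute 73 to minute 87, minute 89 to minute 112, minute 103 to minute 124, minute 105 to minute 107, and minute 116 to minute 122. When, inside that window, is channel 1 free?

minute 70 to minute 72, minute 125 to minute 127

The merged coverage is minute 72 to minute 125.
Complement within minute 70 to minute 127: minute 70 to minute 72, minute 125 to minute 127.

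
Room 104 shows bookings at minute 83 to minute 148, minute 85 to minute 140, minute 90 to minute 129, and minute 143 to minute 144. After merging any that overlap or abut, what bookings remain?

minute 83 to minute 148

minute 85 to minute 140 overlaps/touches minute 83 to minute 148 → extend to minute 83 to minute 148.
minute 90 to minute 129 overlaps/touches minute 83 to minute 148 → extend to minute 83 to minute 148.
minute 143 to minute 144 overlaps/touches minute 83 to minute 148 → extend to minute 83 to minute 148.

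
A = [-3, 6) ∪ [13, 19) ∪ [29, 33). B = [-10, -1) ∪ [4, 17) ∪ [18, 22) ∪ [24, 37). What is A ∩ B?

[-3, -1) ∪ [4, 6) ∪ [13, 17) ∪ [18, 19) ∪ [29, 33)

[-3, 6) overlaps B on [-3, -1), [4, 6).
[13, 19) overlaps B on [13, 17), [18, 19).
[29, 33) overlaps B on [29, 33).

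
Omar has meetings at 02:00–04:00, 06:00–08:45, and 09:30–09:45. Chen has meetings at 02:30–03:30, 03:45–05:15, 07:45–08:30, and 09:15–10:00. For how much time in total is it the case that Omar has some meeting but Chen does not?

A \ B = 02:00–02:30, 03:30–03:45, 06:00–07:45, 08:30–08:45.
Total: 30 min + 15 min + 1 h 45 min + 15 min = 2 h 45 min.

2 h 45 min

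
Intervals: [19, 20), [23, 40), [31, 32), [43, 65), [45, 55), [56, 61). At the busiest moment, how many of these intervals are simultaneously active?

2

Sweep endpoints in order; track running count of active intervals.
Peak of 2 reached at 31.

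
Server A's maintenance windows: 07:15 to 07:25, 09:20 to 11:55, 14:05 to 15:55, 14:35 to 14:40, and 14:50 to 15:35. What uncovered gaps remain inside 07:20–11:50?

07:25-09:20

After merging, the occupied span is 07:15-07:25, 09:20-11:55, 14:05-15:55.
Complement within 07:20-11:50: 07:25-09:20.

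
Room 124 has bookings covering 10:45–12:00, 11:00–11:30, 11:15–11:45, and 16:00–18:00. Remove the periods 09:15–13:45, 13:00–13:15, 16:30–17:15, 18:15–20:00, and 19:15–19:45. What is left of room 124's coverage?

16:00–16:30, 17:15–18:00

A, merged: 10:45–12:00, 16:00–18:00.
B, merged: 09:15–13:45, 16:30–17:15, 18:15–20:00.
10:45–12:00 lies entirely inside B → drops out.
16:00–18:00 with B removed leaves 16:00–16:30, 17:15–18:00.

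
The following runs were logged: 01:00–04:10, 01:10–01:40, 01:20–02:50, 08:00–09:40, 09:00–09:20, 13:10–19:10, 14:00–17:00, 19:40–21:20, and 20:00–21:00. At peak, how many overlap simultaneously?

Sweep endpoints in order; track running count of active intervals.
Peak of 3 reached at 01:20.

3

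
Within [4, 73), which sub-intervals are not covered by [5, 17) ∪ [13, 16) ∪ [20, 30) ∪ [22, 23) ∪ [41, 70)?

Covered (merged): [5, 17), [20, 30), [41, 70).
Gaps within [4, 73): [4, 5), [17, 20), [30, 41), [70, 73).

[4, 5) ∪ [17, 20) ∪ [30, 41) ∪ [70, 73)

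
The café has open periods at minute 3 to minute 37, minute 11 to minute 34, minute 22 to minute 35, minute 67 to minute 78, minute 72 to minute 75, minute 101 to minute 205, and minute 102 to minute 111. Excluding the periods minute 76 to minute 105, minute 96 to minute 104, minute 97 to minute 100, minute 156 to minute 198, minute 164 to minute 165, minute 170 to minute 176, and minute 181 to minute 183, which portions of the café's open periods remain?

minute 3 to minute 37, minute 67 to minute 76, minute 105 to minute 156, minute 198 to minute 205

Merge the first list: minute 3 to minute 37, minute 67 to minute 78, minute 101 to minute 205.
Merge the second list: minute 76 to minute 105, minute 156 to minute 198.
minute 3 to minute 37: no B overlap → unchanged.
minute 67 to minute 78 minus B → minute 67 to minute 76.
minute 101 to minute 205 minus B → minute 105 to minute 156, minute 198 to minute 205.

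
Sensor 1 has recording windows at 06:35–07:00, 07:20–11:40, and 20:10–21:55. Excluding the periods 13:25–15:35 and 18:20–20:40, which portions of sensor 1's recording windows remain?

06:35–07:00, 07:20–11:40, 20:40–21:55

06:35–07:00: nothing removed.
07:20–11:40: nothing removed.
20:10–21:55 \ B = 20:40–21:55.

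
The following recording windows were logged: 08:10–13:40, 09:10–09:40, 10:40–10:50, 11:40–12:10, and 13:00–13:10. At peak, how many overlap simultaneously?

2

At 09:10, 2 of the intervals are simultaneously active.
No point has more.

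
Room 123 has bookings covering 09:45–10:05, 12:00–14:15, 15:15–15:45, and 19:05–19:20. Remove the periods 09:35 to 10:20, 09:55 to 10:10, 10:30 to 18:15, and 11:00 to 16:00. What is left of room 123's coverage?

19:05–19:20

Merge the second list: 09:35–10:20, 10:30–18:15.
09:45–10:05 lies entirely inside B → drops out.
12:00–14:15 lies entirely inside B → drops out.
15:15–15:45 lies entirely inside B → drops out.
19:05–19:20 is untouched.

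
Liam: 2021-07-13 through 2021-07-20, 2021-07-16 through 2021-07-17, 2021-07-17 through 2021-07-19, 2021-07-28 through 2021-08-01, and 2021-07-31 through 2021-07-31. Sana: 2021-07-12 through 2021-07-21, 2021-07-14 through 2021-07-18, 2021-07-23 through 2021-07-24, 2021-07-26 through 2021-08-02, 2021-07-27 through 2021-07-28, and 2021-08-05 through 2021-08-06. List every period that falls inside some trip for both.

2021-07-13 through 2021-07-20, 2021-07-28 through 2021-08-01

Merge the first list: 2021-07-13 through 2021-07-20, 2021-07-28 through 2021-08-01.
Merge the second list: 2021-07-12 through 2021-07-21, 2021-07-23 through 2021-07-24, 2021-07-26 through 2021-08-02, 2021-08-05 through 2021-08-06.
2021-07-13 through 2021-07-20 meets the second set on 2021-07-13 through 2021-07-20.
2021-07-28 through 2021-08-01 meets the second set on 2021-07-28 through 2021-08-01.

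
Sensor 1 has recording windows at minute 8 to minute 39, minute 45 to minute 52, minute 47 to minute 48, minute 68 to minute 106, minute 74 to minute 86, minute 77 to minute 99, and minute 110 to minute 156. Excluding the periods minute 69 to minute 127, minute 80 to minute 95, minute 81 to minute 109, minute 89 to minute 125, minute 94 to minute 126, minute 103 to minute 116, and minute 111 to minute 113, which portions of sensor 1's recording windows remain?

minute 8 to minute 39, minute 45 to minute 52, minute 68 to minute 69, minute 127 to minute 156

Merge the first list: minute 8 to minute 39, minute 45 to minute 52, minute 68 to minute 106, minute 110 to minute 156.
Merge the second list: minute 69 to minute 127.
minute 8 to minute 39 is untouched.
minute 45 to minute 52 is untouched.
minute 68 to minute 106 with B removed leaves minute 68 to minute 69.
minute 110 to minute 156 with B removed leaves minute 127 to minute 156.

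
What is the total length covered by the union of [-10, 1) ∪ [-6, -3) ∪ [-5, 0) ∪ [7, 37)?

41

Merged: [-10, 1), [7, 37).
Lengths: 11 + 30 = 41.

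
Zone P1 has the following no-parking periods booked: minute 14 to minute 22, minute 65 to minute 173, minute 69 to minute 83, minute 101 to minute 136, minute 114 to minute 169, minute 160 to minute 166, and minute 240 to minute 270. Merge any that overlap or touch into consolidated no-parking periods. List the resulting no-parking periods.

minute 65 to minute 173 is disjoint → start new block.
minute 69 to minute 83 overlaps/touches minute 65 to minute 173 → extend to minute 65 to minute 173.
minute 101 to minute 136 overlaps/touches minute 65 to minute 173 → extend to minute 65 to minute 173.
minute 114 to minute 169 overlaps/touches minute 65 to minute 173 → extend to minute 65 to minute 173.
minute 160 to minute 166 overlaps/touches minute 65 to minute 173 → extend to minute 65 to minute 173.
minute 240 to minute 270 is disjoint → start new block.

minute 14 to minute 22, minute 65 to minute 173, minute 240 to minute 270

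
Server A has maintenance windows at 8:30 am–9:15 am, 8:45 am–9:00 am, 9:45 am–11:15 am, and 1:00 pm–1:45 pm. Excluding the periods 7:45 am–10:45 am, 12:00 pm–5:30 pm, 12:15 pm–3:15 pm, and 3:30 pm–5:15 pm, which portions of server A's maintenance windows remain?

10:45 am–11:15 am

First set merges to 8:30 am–9:15 am, 9:45 am–11:15 am, 1:00 pm–1:45 pm.
Second set merges to 7:45 am–10:45 am, 12:00 pm–5:30 pm.
8:30 am–9:15 am: fully covered by B → removed.
9:45 am–11:15 am minus B → 10:45 am–11:15 am.
1:00 pm–1:45 pm: fully covered by B → removed.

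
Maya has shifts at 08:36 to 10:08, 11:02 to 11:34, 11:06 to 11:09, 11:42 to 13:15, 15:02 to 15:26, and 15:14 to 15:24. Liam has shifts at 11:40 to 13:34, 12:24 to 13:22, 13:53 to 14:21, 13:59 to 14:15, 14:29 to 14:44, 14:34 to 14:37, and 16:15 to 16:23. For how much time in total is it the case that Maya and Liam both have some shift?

1 h 33 min

Merge the first list: 08:36-10:08, 11:02-11:34, 11:42-13:15, 15:02-15:26.
Merge the second list: 11:40-13:34, 13:53-14:21, 14:29-14:44, 16:15-16:23.
A ∩ B = 11:42-13:15.
Total: 1 h 33 min.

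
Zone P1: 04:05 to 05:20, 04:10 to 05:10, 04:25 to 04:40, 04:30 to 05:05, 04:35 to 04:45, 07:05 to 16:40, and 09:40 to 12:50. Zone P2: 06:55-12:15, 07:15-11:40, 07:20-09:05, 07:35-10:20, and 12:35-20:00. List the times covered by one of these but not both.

A, merged: 04:05–05:20, 07:05–16:40.
B, merged: 06:55–12:15, 12:35–20:00.
Only in the first: 04:05–05:20, 12:15–12:35.
Only in the second: 06:55–07:05, 16:40–20:00.
Together these are the periods covered by exactly one.

04:05–05:20, 06:55–07:05, 12:15–12:35, 16:40–20:00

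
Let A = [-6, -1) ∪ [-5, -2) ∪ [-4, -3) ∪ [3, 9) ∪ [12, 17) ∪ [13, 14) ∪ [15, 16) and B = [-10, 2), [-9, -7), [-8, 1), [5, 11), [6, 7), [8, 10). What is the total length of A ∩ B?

9

A, merged: [-6, -1), [3, 9), [12, 17).
B, merged: [-10, 2), [5, 11).
A ∩ B = [-6, -1), [5, 9).
Total: 5 + 4 = 9.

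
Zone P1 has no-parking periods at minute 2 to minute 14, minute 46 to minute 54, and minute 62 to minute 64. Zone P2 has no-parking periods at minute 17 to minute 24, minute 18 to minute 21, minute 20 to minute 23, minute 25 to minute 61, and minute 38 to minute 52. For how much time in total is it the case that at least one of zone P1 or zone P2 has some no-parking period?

57 minutes

Merge the second list: minute 17 to minute 24, minute 25 to minute 61.
A ∪ B = minute 2 to minute 14, minute 17 to minute 24, minute 25 to minute 61, minute 62 to minute 64.
Total: 12 minutes + 7 minutes + 36 minutes + 2 minutes = 57 minutes.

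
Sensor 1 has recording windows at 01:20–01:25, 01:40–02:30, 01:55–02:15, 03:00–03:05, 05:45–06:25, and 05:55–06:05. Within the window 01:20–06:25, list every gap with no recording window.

01:25-01:40, 02:30-03:00, 03:05-05:45

The merged coverage is 01:20-01:25, 01:40-02:30, 03:00-03:05, 05:45-06:25.
Gaps within 01:20-06:25: 01:25-01:40, 02:30-03:00, 03:05-05:45.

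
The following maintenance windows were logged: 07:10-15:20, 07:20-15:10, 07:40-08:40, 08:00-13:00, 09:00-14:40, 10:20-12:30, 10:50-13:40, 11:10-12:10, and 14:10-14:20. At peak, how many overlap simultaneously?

Sweep endpoints in order; track running count of active intervals.
Peak of 7 reached at 11:10.

7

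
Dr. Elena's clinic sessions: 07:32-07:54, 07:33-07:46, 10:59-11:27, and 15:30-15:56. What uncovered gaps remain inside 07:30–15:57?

07:30–07:32, 07:54–10:59, 11:27–15:30, 15:56–15:57

The merged coverage is 07:32–07:54, 10:59–11:27, 15:30–15:56.
Complement within 07:30–15:57: 07:30–07:32, 07:54–10:59, 11:27–15:30, 15:56–15:57.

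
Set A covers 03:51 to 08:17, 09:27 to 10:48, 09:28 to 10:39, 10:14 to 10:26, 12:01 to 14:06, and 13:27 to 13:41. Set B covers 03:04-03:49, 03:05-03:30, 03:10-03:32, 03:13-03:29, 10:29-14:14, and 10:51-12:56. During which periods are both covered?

10:29-10:48, 12:01-14:06

A, merged: 03:51-08:17, 09:27-10:48, 12:01-14:06.
B, merged: 03:04-03:49, 10:29-14:14.
03:51-08:17: no overlap with the second set.
09:27-10:48 meets the second set on 10:29-10:48.
12:01-14:06 meets the second set on 12:01-14:06.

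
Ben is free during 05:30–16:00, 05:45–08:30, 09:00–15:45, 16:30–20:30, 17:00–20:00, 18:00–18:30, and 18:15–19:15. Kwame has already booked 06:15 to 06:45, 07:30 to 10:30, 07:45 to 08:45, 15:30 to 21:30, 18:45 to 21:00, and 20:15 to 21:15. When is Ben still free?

05:30–06:15, 06:45–07:30, 10:30–15:30

Merge the first list: 05:30–16:00, 16:30–20:30.
Merge the second list: 06:15–06:45, 07:30–10:30, 15:30–21:30.
05:30–16:00 minus B → 05:30–06:15, 06:45–07:30, 10:30–15:30.
16:30–20:30: fully covered by B → removed.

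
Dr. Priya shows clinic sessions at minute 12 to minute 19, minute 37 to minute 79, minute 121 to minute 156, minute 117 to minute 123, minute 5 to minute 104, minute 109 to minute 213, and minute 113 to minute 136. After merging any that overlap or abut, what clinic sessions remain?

minute 5 to minute 104, minute 109 to minute 213

Sort by start: minute 5 to minute 104, minute 12 to minute 19, minute 37 to minute 79, minute 109 to minute 213, minute 113 to minute 136, minute 117 to minute 123, minute 121 to minute 156.
minute 12 to minute 19 overlaps/touches minute 5 to minute 104 → extend to minute 5 to minute 104.
minute 37 to minute 79 overlaps/touches minute 5 to minute 104 → extend to minute 5 to minute 104.
minute 109 to minute 213 is disjoint → start new block.
minute 113 to minute 136 overlaps/touches minute 109 to minute 213 → extend to minute 109 to minute 213.
minute 117 to minute 123 overlaps/touches minute 109 to minute 213 → extend to minute 109 to minute 213.
minute 121 to minute 156 overlaps/touches minute 109 to minute 213 → extend to minute 109 to minute 213.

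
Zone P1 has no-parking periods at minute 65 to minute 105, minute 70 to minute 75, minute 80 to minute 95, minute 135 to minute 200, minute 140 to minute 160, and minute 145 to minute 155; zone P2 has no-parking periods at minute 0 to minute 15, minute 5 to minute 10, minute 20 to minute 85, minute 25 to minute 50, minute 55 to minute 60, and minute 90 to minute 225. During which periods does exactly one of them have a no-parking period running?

minute 0 to minute 15, minute 20 to minute 65, minute 85 to minute 90, minute 105 to minute 135, minute 200 to minute 225

Merge the first list: minute 65 to minute 105, minute 135 to minute 200.
Merge the second list: minute 0 to minute 15, minute 20 to minute 85, minute 90 to minute 225.
Only in the first: minute 85 to minute 90.
Only in the second: minute 0 to minute 15, minute 20 to minute 65, minute 105 to minute 135, minute 200 to minute 225.
Together these are the periods covered by exactly one.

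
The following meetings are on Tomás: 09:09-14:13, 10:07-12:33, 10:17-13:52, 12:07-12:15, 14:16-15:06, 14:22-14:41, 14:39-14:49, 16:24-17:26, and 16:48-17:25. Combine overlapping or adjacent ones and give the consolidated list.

09:09-14:13, 14:16-15:06, 16:24-17:26

10:07-12:33 overlaps/touches 09:09-14:13 → extend to 09:09-14:13.
10:17-13:52 overlaps/touches 09:09-14:13 → extend to 09:09-14:13.
12:07-12:15 overlaps/touches 09:09-14:13 → extend to 09:09-14:13.
14:16-15:06 is disjoint → start new block.
14:22-14:41 overlaps/touches 14:16-15:06 → extend to 14:16-15:06.
14:39-14:49 overlaps/touches 14:16-15:06 → extend to 14:16-15:06.
16:24-17:26 is disjoint → start new block.
16:48-17:25 overlaps/touches 16:24-17:26 → extend to 16:24-17:26.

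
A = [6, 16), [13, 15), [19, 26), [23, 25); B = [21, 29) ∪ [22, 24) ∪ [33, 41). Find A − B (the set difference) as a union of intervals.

[6, 16) ∪ [19, 21)

First set merges to [6, 16), [19, 26).
Second set merges to [21, 29), [33, 41).
[6, 16): no B overlap → unchanged.
[19, 26) minus B → [19, 21).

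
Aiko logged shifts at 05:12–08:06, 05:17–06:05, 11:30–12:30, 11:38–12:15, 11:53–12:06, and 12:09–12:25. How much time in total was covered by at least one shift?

Merged: 05:12–08:06, 11:30–12:30.
Lengths: 2 h 54 min + 1 h = 3 h 54 min.

3 h 54 min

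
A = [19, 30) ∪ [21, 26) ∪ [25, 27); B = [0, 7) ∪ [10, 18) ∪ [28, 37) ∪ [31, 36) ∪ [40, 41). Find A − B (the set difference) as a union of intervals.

A, merged: [19, 30).
B, merged: [0, 7), [10, 18), [28, 37), [40, 41).
[19, 30) \ B = [19, 28).

[19, 28)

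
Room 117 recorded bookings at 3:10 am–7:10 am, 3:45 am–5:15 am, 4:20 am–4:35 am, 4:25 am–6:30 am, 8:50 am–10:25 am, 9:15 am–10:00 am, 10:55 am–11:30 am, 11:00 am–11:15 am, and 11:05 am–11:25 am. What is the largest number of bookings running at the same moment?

4

At 4:25 am, 4 of the intervals are simultaneously active.
No point has more.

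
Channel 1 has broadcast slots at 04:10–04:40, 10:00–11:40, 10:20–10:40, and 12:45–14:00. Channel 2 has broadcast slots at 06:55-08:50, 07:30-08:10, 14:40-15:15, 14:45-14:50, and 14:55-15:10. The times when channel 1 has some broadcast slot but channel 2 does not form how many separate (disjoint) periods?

3

First set merges to 04:10–04:40, 10:00–11:40, 12:45–14:00.
Second set merges to 06:55–08:50, 14:40–15:15.
A \ B = 04:10–04:40, 10:00–11:40, 12:45–14:00.
That is 3 disjoint pieces.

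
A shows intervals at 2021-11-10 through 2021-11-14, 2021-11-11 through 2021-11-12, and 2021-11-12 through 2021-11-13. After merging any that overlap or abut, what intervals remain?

2021-11-11 through 2021-11-12 overlaps/touches 2021-11-10 through 2021-11-14 → extend to 2021-11-10 through 2021-11-14.
2021-11-12 through 2021-11-13 overlaps/touches 2021-11-10 through 2021-11-14 → extend to 2021-11-10 through 2021-11-14.

2021-11-10 through 2021-11-14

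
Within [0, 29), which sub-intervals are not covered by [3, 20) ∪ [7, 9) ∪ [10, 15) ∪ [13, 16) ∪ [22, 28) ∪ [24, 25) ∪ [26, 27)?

[0, 3) ∪ [20, 22) ∪ [28, 29)

After merging, the occupied span is [3, 20), [22, 28).
Complement within [0, 29): [0, 3), [20, 22), [28, 29).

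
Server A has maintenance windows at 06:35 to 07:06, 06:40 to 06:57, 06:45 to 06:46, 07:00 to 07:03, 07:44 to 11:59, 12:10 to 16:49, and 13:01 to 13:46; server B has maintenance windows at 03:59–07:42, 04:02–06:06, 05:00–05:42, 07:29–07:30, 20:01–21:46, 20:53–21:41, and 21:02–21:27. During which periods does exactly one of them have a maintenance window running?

A, merged: 06:35-07:06, 07:44-11:59, 12:10-16:49.
B, merged: 03:59-07:42, 20:01-21:46.
Only in the first: 07:44-11:59, 12:10-16:49.
Only in the second: 03:59-06:35, 07:06-07:42, 20:01-21:46.
Together these are the periods covered by exactly one.

03:59-06:35, 07:06-07:42, 07:44-11:59, 12:10-16:49, 20:01-21:46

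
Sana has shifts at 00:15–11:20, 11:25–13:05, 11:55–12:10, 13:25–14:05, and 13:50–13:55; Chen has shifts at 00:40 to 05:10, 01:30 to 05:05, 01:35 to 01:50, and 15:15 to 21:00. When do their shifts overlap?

00:40-05:10

First set merges to 00:15-11:20, 11:25-13:05, 13:25-14:05.
Second set merges to 00:40-05:10, 15:15-21:00.
00:15-11:20 ∩ B → 00:40-05:10.
11:25-13:05 meets no B interval.
13:25-14:05 meets no B interval.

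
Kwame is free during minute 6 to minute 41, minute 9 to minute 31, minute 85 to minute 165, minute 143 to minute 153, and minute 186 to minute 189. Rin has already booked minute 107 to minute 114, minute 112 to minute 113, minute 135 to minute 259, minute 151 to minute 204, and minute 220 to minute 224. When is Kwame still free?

minute 6 to minute 41, minute 85 to minute 107, minute 114 to minute 135

Merge the first list: minute 6 to minute 41, minute 85 to minute 165, minute 186 to minute 189.
Merge the second list: minute 107 to minute 114, minute 135 to minute 259.
minute 6 to minute 41 is untouched.
minute 85 to minute 165 with B removed leaves minute 85 to minute 107, minute 114 to minute 135.
minute 186 to minute 189 lies entirely inside B → drops out.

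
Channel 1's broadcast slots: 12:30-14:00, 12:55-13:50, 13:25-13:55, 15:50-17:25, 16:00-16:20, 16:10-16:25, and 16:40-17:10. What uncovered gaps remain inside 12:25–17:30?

12:25–12:30, 14:00–15:50, 17:25–17:30

The merged coverage is 12:30–14:00, 15:50–17:25.
Gaps within 12:25–17:30: 12:25–12:30, 14:00–15:50, 17:25–17:30.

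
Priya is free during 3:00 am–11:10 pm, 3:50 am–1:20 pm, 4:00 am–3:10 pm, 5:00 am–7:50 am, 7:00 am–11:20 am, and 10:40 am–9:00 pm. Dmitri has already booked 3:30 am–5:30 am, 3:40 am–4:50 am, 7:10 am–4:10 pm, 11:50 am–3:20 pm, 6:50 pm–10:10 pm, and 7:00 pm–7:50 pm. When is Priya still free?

Merge the first list: 3:00 am–11:10 pm.
Merge the second list: 3:30 am–5:30 am, 7:10 am–4:10 pm, 6:50 pm–10:10 pm.
3:00 am–11:10 pm with B removed leaves 3:00 am–3:30 am, 5:30 am–7:10 am, 4:10 pm–6:50 pm, 10:10 pm–11:10 pm.

3:00 am–3:30 am, 5:30 am–7:10 am, 4:10 pm–6:50 pm, 10:10 pm–11:10 pm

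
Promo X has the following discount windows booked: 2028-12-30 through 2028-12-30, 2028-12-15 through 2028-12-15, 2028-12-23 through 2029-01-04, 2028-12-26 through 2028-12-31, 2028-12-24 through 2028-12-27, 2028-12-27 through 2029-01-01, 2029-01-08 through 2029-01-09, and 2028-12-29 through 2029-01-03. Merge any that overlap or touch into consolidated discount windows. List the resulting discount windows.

2028-12-15 through 2028-12-15, 2028-12-23 through 2029-01-04, 2029-01-08 through 2029-01-09

Sort by start: 2028-12-15 through 2028-12-15, 2028-12-23 through 2029-01-04, 2028-12-24 through 2028-12-27, 2028-12-26 through 2028-12-31, 2028-12-27 through 2029-01-01, 2028-12-29 through 2029-01-03, 2028-12-30 through 2028-12-30, 2029-01-08 through 2029-01-09.
2028-12-23 through 2029-01-04 is disjoint → start new block.
2028-12-24 through 2028-12-27 overlaps/touches 2028-12-23 through 2029-01-04 → extend to 2028-12-23 through 2029-01-04.
2028-12-26 through 2028-12-31 overlaps/touches 2028-12-23 through 2029-01-04 → extend to 2028-12-23 through 2029-01-04.
2028-12-27 through 2029-01-01 overlaps/touches 2028-12-23 through 2029-01-04 → extend to 2028-12-23 through 2029-01-04.
2028-12-29 through 2029-01-03 overlaps/touches 2028-12-23 through 2029-01-04 → extend to 2028-12-23 through 2029-01-04.
2028-12-30 through 2028-12-30 overlaps/touches 2028-12-23 through 2029-01-04 → extend to 2028-12-23 through 2029-01-04.
2029-01-08 through 2029-01-09 is disjoint → start new block.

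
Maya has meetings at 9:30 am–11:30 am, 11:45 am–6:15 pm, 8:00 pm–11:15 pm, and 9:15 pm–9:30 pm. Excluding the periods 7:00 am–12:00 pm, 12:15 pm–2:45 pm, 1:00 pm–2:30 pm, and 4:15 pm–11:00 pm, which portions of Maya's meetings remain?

12:00 pm–12:15 pm, 2:45 pm–4:15 pm, 11:00 pm–11:15 pm

First set merges to 9:30 am–11:30 am, 11:45 am–6:15 pm, 8:00 pm–11:15 pm.
Second set merges to 7:00 am–12:00 pm, 12:15 pm–2:45 pm, 4:15 pm–11:00 pm.
9:30 am–11:30 am: entirely removed.
11:45 am–6:15 pm \ B = 12:00 pm–12:15 pm, 2:45 pm–4:15 pm.
8:00 pm–11:15 pm \ B = 11:00 pm–11:15 pm.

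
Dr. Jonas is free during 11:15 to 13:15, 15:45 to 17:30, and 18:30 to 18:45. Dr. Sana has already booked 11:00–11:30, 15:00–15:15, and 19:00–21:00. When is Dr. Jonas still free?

11:30-13:15, 15:45-17:30, 18:30-18:45

11:15-13:15 with B removed leaves 11:30-13:15.
15:45-17:30 is untouched.
18:30-18:45 is untouched.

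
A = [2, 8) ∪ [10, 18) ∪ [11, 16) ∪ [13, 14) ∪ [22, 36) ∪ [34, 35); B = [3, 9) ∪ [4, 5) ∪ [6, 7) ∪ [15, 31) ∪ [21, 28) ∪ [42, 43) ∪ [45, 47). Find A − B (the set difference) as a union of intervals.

[2, 3) ∪ [10, 15) ∪ [31, 36)

First set merges to [2, 8), [10, 18), [22, 36).
Second set merges to [3, 9), [15, 31), [42, 43), [45, 47).
[2, 8) \ B = [2, 3).
[10, 18) \ B = [10, 15).
[22, 36) \ B = [31, 36).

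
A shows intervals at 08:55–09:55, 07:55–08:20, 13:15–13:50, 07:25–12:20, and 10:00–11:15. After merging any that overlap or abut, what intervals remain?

Sort by start: 07:25–12:20, 07:55–08:20, 08:55–09:55, 10:00–11:15, 13:15–13:50.
07:55–08:20 overlaps/touches 07:25–12:20 → extend to 07:25–12:20.
08:55–09:55 overlaps/touches 07:25–12:20 → extend to 07:25–12:20.
10:00–11:15 overlaps/touches 07:25–12:20 → extend to 07:25–12:20.
13:15–13:50 is disjoint → start new block.

07:25–12:20, 13:15–13:50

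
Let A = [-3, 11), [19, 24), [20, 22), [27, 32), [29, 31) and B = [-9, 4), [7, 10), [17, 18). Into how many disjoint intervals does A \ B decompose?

4

A, merged: [-3, 11), [19, 24), [27, 32).
A \ B = [4, 7), [10, 11), [19, 24), [27, 32).
That is 4 disjoint pieces.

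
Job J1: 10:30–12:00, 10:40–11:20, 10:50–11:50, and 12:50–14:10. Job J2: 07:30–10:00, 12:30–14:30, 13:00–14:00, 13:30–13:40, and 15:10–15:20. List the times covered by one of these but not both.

07:30-10:00, 10:30-12:00, 12:30-12:50, 14:10-14:30, 15:10-15:20

First set merges to 10:30-12:00, 12:50-14:10.
Second set merges to 07:30-10:00, 12:30-14:30, 15:10-15:20.
A \ B = 10:30-12:00.
B \ A = 07:30-10:00, 12:30-12:50, 14:10-14:30, 15:10-15:20.
Union of the two gives the symmetric difference.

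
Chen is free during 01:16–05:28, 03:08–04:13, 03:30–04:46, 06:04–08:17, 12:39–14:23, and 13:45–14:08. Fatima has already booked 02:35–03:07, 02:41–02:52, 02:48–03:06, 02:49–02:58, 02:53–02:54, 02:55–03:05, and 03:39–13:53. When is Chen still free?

First set merges to 01:16–05:28, 06:04–08:17, 12:39–14:23.
Second set merges to 02:35–03:07, 03:39–13:53.
01:16–05:28 \ B = 01:16–02:35, 03:07–03:39.
06:04–08:17: entirely removed.
12:39–14:23 \ B = 13:53–14:23.

01:16–02:35, 03:07–03:39, 13:53–14:23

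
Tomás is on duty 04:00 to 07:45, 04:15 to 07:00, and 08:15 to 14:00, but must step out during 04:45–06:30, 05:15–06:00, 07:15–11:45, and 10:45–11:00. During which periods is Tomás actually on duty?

Merge the first list: 04:00–07:45, 08:15–14:00.
Merge the second list: 04:45–06:30, 07:15–11:45.
04:00–07:45 \ B = 04:00–04:45, 06:30–07:15.
08:15–14:00 \ B = 11:45–14:00.

04:00–04:45, 06:30–07:15, 11:45–14:00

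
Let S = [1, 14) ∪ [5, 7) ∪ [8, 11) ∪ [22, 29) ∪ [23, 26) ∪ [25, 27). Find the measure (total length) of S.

Merged: [1, 14), [22, 29).
Lengths: 13 + 7 = 20.

20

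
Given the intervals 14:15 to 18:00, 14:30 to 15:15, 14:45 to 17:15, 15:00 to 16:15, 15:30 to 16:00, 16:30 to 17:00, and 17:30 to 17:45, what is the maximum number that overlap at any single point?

4

Sweep endpoints in order; track running count of active intervals.
Peak of 4 reached at 15:00.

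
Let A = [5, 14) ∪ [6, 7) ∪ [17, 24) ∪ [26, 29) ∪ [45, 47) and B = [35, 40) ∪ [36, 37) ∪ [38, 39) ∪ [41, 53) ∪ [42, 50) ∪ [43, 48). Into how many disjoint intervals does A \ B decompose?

3

First set merges to [5, 14), [17, 24), [26, 29), [45, 47).
Second set merges to [35, 40), [41, 53).
A \ B = [5, 14), [17, 24), [26, 29).
That is 3 disjoint pieces.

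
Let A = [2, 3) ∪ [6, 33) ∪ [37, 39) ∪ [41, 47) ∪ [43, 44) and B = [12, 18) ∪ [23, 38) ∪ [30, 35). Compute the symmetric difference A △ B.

Merge the first list: [2, 3), [6, 33), [37, 39), [41, 47).
Merge the second list: [12, 18), [23, 38).
A but not B: [2, 3), [6, 12), [18, 23), [38, 39), [41, 47).
B but not A: [33, 37).
Combining gives A △ B.

[2, 3) ∪ [6, 12) ∪ [18, 23) ∪ [33, 37) ∪ [38, 39) ∪ [41, 47)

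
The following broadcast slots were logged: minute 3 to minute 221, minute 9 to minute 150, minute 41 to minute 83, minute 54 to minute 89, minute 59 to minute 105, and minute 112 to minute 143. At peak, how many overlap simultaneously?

5

Sweep endpoints in order; track running count of active intervals.
Peak of 5 reached at minute 59.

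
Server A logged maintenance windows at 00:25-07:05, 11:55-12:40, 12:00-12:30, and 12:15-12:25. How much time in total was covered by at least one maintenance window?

Merged: 00:25–07:05, 11:55–12:40.
Lengths: 6 h 40 min + 45 min = 7 h 25 min.

7 h 25 min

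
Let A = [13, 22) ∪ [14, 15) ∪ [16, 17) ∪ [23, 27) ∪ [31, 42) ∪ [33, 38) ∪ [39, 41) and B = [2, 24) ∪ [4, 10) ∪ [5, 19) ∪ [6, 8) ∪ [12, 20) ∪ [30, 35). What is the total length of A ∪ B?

Merge the first list: [13, 22), [23, 27), [31, 42).
Merge the second list: [2, 24), [30, 35).
A ∪ B = [2, 27), [30, 42).
Total: 25 + 12 = 37.

37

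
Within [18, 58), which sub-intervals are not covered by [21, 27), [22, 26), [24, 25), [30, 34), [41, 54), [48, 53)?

[18, 21) ∪ [27, 30) ∪ [34, 41) ∪ [54, 58)

The merged coverage is [21, 27), [30, 34), [41, 54).
Uncovered inside [18, 58): [18, 21), [27, 30), [34, 41), [54, 58).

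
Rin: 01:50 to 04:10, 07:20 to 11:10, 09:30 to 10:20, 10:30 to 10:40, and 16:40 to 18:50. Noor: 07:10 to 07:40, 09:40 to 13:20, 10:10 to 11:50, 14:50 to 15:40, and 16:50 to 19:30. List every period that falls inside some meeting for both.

07:20–07:40, 09:40–11:10, 16:50–18:50

Merge the first list: 01:50–04:10, 07:20–11:10, 16:40–18:50.
Merge the second list: 07:10–07:40, 09:40–13:20, 14:50–15:40, 16:50–19:30.
01:50–04:10 meets no B interval.
07:20–11:10 ∩ B → 07:20–07:40, 09:40–11:10.
16:40–18:50 ∩ B → 16:50–18:50.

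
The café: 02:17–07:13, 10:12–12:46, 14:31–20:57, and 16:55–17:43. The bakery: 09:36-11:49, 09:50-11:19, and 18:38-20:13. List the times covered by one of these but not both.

Merge the first list: 02:17–07:13, 10:12–12:46, 14:31–20:57.
Merge the second list: 09:36–11:49, 18:38–20:13.
A \ B = 02:17–07:13, 11:49–12:46, 14:31–18:38, 20:13–20:57.
B \ A = 09:36–10:12.
Union of the two gives the symmetric difference.

02:17–07:13, 09:36–10:12, 11:49–12:46, 14:31–18:38, 20:13–20:57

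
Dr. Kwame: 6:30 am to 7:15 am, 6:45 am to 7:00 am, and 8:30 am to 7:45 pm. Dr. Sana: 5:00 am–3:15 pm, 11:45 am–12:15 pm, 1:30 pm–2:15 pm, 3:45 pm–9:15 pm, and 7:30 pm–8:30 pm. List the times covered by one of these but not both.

Merge the first list: 6:30 am-7:15 am, 8:30 am-7:45 pm.
Merge the second list: 5:00 am-3:15 pm, 3:45 pm-9:15 pm.
A \ B = 3:15 pm-3:45 pm.
B \ A = 5:00 am-6:30 am, 7:15 am-8:30 am, 7:45 pm-9:15 pm.
Union of the two gives the symmetric difference.

5:00 am-6:30 am, 7:15 am-8:30 am, 3:15 pm-3:45 pm, 7:45 pm-9:15 pm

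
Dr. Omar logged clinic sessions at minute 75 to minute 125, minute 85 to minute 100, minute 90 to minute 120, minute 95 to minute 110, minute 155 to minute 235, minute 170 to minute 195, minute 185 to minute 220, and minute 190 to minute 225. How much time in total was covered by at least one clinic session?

Merged: minute 75 to minute 125, minute 155 to minute 235.
Lengths: 50 minutes + 80 minutes = 130 minutes.

130 minutes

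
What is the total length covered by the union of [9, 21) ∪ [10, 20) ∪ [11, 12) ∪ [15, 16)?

Merged: [9, 21).
Length: 12.

12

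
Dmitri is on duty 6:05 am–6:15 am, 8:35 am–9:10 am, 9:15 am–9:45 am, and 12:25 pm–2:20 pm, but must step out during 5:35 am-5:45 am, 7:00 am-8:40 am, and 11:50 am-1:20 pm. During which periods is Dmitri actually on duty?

6:05 am-6:15 am, 8:40 am-9:10 am, 9:15 am-9:45 am, 1:20 pm-2:20 pm

6:05 am-6:15 am: nothing removed.
8:35 am-9:10 am \ B = 8:40 am-9:10 am.
9:15 am-9:45 am: nothing removed.
12:25 pm-2:20 pm \ B = 1:20 pm-2:20 pm.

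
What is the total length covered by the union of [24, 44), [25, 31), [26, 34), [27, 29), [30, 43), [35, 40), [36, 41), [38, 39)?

20

Merged: [24, 44).
Length: 20.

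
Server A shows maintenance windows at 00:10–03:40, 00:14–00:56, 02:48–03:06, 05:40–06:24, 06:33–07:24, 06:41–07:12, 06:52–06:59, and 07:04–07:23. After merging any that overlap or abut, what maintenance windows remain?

00:14-00:56 overlaps/touches 00:10-03:40 → extend to 00:10-03:40.
02:48-03:06 overlaps/touches 00:10-03:40 → extend to 00:10-03:40.
05:40-06:24 is disjoint → start new block.
06:33-07:24 is disjoint → start new block.
06:41-07:12 overlaps/touches 06:33-07:24 → extend to 06:33-07:24.
06:52-06:59 overlaps/touches 06:33-07:24 → extend to 06:33-07:24.
07:04-07:23 overlaps/touches 06:33-07:24 → extend to 06:33-07:24.

00:10-03:40, 05:40-06:24, 06:33-07:24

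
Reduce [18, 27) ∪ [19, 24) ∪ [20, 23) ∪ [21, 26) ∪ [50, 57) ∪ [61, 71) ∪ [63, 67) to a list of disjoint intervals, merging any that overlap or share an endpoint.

[19, 24) overlaps/touches [18, 27) → extend to [18, 27).
[20, 23) overlaps/touches [18, 27) → extend to [18, 27).
[21, 26) overlaps/touches [18, 27) → extend to [18, 27).
[50, 57) is disjoint → start new block.
[61, 71) is disjoint → start new block.
[63, 67) overlaps/touches [61, 71) → extend to [61, 71).

[18, 27) ∪ [50, 57) ∪ [61, 71)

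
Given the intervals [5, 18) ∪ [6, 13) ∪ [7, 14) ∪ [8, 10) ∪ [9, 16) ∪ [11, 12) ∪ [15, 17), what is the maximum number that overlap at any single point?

5

Sweep endpoints in order; track running count of active intervals.
Peak of 5 reached at 9.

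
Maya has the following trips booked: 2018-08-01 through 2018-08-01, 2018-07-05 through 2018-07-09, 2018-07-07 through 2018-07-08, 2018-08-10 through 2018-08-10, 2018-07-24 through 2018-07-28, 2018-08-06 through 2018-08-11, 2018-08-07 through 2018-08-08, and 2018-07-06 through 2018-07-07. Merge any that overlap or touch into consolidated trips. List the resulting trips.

Sort by start: 2018-07-05 through 2018-07-09, 2018-07-06 through 2018-07-07, 2018-07-07 through 2018-07-08, 2018-07-24 through 2018-07-28, 2018-08-01 through 2018-08-01, 2018-08-06 through 2018-08-11, 2018-08-07 through 2018-08-08, 2018-08-10 through 2018-08-10.
2018-07-06 through 2018-07-07 overlaps/touches 2018-07-05 through 2018-07-09 → extend to 2018-07-05 through 2018-07-09.
2018-07-07 through 2018-07-08 overlaps/touches 2018-07-05 through 2018-07-09 → extend to 2018-07-05 through 2018-07-09.
2018-07-24 through 2018-07-28 is disjoint → start new block.
2018-08-01 through 2018-08-01 is disjoint → start new block.
2018-08-06 through 2018-08-11 is disjoint → start new block.
2018-08-07 through 2018-08-08 overlaps/touches 2018-08-06 through 2018-08-11 → extend to 2018-08-06 through 2018-08-11.
2018-08-10 through 2018-08-10 overlaps/touches 2018-08-06 through 2018-08-11 → extend to 2018-08-06 through 2018-08-11.

2018-07-05 through 2018-07-09, 2018-07-24 through 2018-07-28, 2018-08-01 through 2018-08-01, 2018-08-06 through 2018-08-11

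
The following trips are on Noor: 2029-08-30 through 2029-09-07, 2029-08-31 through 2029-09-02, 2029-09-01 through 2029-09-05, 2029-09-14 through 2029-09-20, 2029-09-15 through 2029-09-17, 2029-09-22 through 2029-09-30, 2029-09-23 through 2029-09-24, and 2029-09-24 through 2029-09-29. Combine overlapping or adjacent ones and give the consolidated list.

2029-08-31 through 2029-09-02 overlaps/touches 2029-08-30 through 2029-09-07 → extend to 2029-08-30 through 2029-09-07.
2029-09-01 through 2029-09-05 overlaps/touches 2029-08-30 through 2029-09-07 → extend to 2029-08-30 through 2029-09-07.
2029-09-14 through 2029-09-20 is disjoint → start new block.
2029-09-15 through 2029-09-17 overlaps/touches 2029-09-14 through 2029-09-20 → extend to 2029-09-14 through 2029-09-20.
2029-09-22 through 2029-09-30 is disjoint → start new block.
2029-09-23 through 2029-09-24 overlaps/touches 2029-09-22 through 2029-09-30 → extend to 2029-09-22 through 2029-09-30.
2029-09-24 through 2029-09-29 overlaps/touches 2029-09-22 through 2029-09-30 → extend to 2029-09-22 through 2029-09-30.

2029-08-30 through 2029-09-07, 2029-09-14 through 2029-09-20, 2029-09-22 through 2029-09-30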